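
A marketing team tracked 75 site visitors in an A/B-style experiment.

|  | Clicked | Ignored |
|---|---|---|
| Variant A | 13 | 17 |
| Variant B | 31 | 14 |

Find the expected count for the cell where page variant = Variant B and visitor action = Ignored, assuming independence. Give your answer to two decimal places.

18.60

Row total (Variant B) = 45; column total (Ignored) = 31; grand total N = 75.
Expected count = (row total × column total) / N = 45 × 31 / 75 = 18.60.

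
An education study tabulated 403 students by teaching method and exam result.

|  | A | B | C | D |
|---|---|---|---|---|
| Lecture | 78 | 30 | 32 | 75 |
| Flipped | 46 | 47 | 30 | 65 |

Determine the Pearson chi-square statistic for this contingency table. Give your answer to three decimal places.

11.031

Row totals: 215, 188. Column totals: 124, 77, 62, 140. Grand total N = 403.
Expected counts (row total × column total / N):
  Lecture, A: 215×124/403 = 66.1538
  Lecture, B: 215×77/403 = 41.0794
  Lecture, C: 215×62/403 = 33.0769
  Lecture, D: 215×140/403 = 74.6898
  Flipped, A: 188×124/403 = 57.8462
  Flipped, B: 188×77/403 = 35.9206
  Flipped, C: 188×62/403 = 28.9231
  Flipped, D: 188×140/403 = 65.3102
Contributions (O − E)²/E:
  (78 − 66.1538)²/66.1538 = 2.1213
  (30 − 41.0794)²/41.0794 = 2.9882
  (32 − 33.0769)²/33.0769 = 0.0351
  (75 − 74.6898)²/74.6898 = 0.0013
  (46 − 57.8462)²/57.8462 = 2.4260
  (47 − 35.9206)²/35.9206 = 3.4173
  (30 − 28.9231)²/28.9231 = 0.0401
  (65 − 65.3102)²/65.3102 = 0.0015
χ² = 2.1213 + 2.9882 + 0.0351 + 0.0013 + 2.4260 + 3.4173 + 0.0401 + 0.0015 = 11.031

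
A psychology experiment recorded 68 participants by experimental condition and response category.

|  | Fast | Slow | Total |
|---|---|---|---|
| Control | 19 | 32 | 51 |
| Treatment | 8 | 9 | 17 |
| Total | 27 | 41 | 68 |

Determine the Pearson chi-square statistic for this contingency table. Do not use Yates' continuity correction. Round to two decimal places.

Grand total N = 68.
Expected counts (row total × column total / N):
  Control, Fast: 51×27/68 = 20.250
  Control, Slow: 51×41/68 = 30.750
  Treatment, Fast: 17×27/68 = 6.750
  Treatment, Slow: 17×41/68 = 10.250
Contributions (O − E)²/E:
  (19 − 20.250)²/20.250 = 0.0772
  (32 − 30.750)²/30.750 = 0.0508
  (8 − 6.750)²/6.750 = 0.2315
  (9 − 10.250)²/10.250 = 0.1524
χ² = 0.0772 + 0.0508 + 0.2315 + 0.1524 = 0.51

0.51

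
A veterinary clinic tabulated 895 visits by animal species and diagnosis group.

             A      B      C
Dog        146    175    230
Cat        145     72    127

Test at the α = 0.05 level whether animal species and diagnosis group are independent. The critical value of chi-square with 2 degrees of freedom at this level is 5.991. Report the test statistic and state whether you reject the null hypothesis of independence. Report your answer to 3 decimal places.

26.197; reject H₀

Row totals: 551, 344. Column totals: 291, 247, 357. Grand total N = 895.
Expected counts (row total × column total / N):
  Dog, A: 551×291/895 = 179.1520
  Dog, B: 551×247/895 = 152.0637
  Dog, C: 551×357/895 = 219.7844
  Cat, A: 344×291/895 = 111.8480
  Cat, B: 344×247/895 = 94.9363
  Cat, C: 344×357/895 = 137.2156
Contributions (O − E)²/E:
  (146 − 179.1520)²/179.1520 = 6.1348
  (175 − 152.0637)²/152.0637 = 3.4596
  (230 − 219.7844)²/219.7844 = 0.4748
  (145 − 111.8480)²/111.8480 = 9.8263
  (72 − 94.9363)²/94.9363 = 5.5413
  (127 − 137.2156)²/137.2156 = 0.7605
χ² = 6.1348 + 3.4596 + 0.4748 + 9.8263 + 5.5413 + 0.7605 = 26.197
df = (2−1)(3−1) = 2. Since 26.197 > 5.991, reject the null hypothesis of independence at α = 0.05.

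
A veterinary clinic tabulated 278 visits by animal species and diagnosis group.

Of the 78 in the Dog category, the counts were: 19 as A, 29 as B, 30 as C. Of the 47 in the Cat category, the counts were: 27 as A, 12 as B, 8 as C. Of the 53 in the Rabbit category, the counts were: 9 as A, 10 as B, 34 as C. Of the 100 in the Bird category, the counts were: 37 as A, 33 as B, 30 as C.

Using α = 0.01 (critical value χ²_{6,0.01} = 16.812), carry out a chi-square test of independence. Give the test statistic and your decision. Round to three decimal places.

36.084; reject H₀

Row totals: 78, 47, 53, 100. Column totals: 92, 84, 102. Grand total N = 278.
Expected counts (row total × column total / N):
  Dog, A: 78×92/278 = 25.8129
  Dog, B: 78×84/278 = 23.5683
  Dog, C: 78×102/278 = 28.6187
  Cat, A: 47×92/278 = 15.5540
  Cat, B: 47×84/278 = 14.2014
  Cat, C: 47×102/278 = 17.2446
  Rabbit, A: 53×92/278 = 17.5396
  Rabbit, B: 53×84/278 = 16.0144
  Rabbit, C: 53×102/278 = 19.4460
  Bird, A: 100×92/278 = 33.0935
  Bird, B: 100×84/278 = 30.2158
  Bird, C: 100×102/278 = 36.6906
Contributions (O − E)²/E:
  (19 − 25.8129)²/25.8129 = 1.7982
  (29 − 23.5683)²/23.5683 = 1.2518
  (30 − 28.6187)²/28.6187 = 0.0667
  (27 − 15.5540)²/15.5540 = 8.4230
  (12 − 14.2014)²/14.2014 = 0.3412
  (8 − 17.2446)²/17.2446 = 4.9559
  (9 − 17.5396)²/17.5396 = 4.1577
  (10 − 16.0144)²/16.0144 = 2.2588
  (34 − 19.4460)²/19.4460 = 10.8927
  (37 − 33.0935)²/33.0935 = 0.4611
  (33 − 30.2158)²/30.2158 = 0.2565
  (30 − 36.6906)²/36.6906 = 1.2200
χ² = 1.7982 + 1.2518 + 0.0667 + 8.4230 + 0.3412 + 4.9559 + 4.1577 + 2.2588 + 10.8927 + 0.4611 + 0.2565 + 1.2200 = 36.084
df = (4−1)(3−1) = 6. Since 36.084 > 16.812, reject the null hypothesis of independence at α = 0.01.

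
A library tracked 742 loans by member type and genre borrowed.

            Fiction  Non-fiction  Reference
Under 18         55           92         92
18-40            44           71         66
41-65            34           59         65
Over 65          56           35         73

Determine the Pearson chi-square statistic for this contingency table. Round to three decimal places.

Row totals: 239, 181, 158, 164. Column totals: 189, 257, 296. Grand total N = 742.
Expected counts (row total × column total / N):
  Under 18, Fiction: 239×189/742 = 60.8774
  Under 18, Non-fiction: 239×257/742 = 82.7803
  Under 18, Reference: 239×296/742 = 95.3423
  18-40, Fiction: 181×189/742 = 46.1038
  18-40, Non-fiction: 181×257/742 = 62.6914
  18-40, Reference: 181×296/742 = 72.2049
  41-65, Fiction: 158×189/742 = 40.2453
  41-65, Non-fiction: 158×257/742 = 54.7251
  41-65, Reference: 158×296/742 = 63.0296
  Over 65, Fiction: 164×189/742 = 41.7736
  Over 65, Non-fiction: 164×257/742 = 56.8032
  Over 65, Reference: 164×296/742 = 65.4232
Contributions (O − E)²/E:
  (55 − 60.8774)²/60.8774 = 0.5674
  (92 − 82.7803)²/82.7803 = 1.0268
  (92 − 95.3423)²/95.3423 = 0.1172
  (44 − 46.1038)²/46.1038 = 0.0960
  (71 − 62.6914)²/62.6914 = 1.1012
  (66 − 72.2049)²/72.2049 = 0.5332
  (34 − 40.2453)²/40.2453 = 0.9692
  (59 − 54.7251)²/54.7251 = 0.3339
  (65 − 63.0296)²/63.0296 = 0.0616
  (56 − 41.7736)²/41.7736 = 4.8449
  (35 − 56.8032)²/56.8032 = 8.3689
  (73 − 65.4232)²/65.4232 = 0.8775
χ² = 0.5674 + 1.0268 + 0.1172 + 0.0960 + 1.1012 + 0.5332 + 0.9692 + 0.3339 + 0.0616 + 4.8449 + 8.3689 + 0.8775 = 18.898

18.898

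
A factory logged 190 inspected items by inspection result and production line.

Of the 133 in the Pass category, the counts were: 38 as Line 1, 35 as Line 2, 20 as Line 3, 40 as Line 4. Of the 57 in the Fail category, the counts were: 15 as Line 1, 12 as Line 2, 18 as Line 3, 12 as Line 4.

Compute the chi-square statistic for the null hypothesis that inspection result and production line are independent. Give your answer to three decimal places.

7.165

Row totals: 133, 57. Column totals: 53, 47, 38, 52. Grand total N = 190.
Expected counts (row total × column total / N):
  Pass, Line 1: 133×53/190 = 37.1000
  Pass, Line 2: 133×47/190 = 32.9000
  Pass, Line 3: 133×38/190 = 26.6000
  Pass, Line 4: 133×52/190 = 36.4000
  Fail, Line 1: 57×53/190 = 15.9000
  Fail, Line 2: 57×47/190 = 14.1000
  Fail, Line 3: 57×38/190 = 11.4000
  Fail, Line 4: 57×52/190 = 15.6000
Contributions (O − E)²/E:
  (38 − 37.1000)²/37.1000 = 0.0218
  (35 − 32.9000)²/32.9000 = 0.1340
  (20 − 26.6000)²/26.6000 = 1.6376
  (40 − 36.4000)²/36.4000 = 0.3560
  (15 − 15.9000)²/15.9000 = 0.0509
  (12 − 14.1000)²/14.1000 = 0.3128
  (18 − 11.4000)²/11.4000 = 3.8211
  (12 − 15.6000)²/15.6000 = 0.8308
χ² = 0.0218 + 0.1340 + 1.6376 + 0.3560 + 0.0509 + 0.3128 + 3.8211 + 0.8308 = 7.165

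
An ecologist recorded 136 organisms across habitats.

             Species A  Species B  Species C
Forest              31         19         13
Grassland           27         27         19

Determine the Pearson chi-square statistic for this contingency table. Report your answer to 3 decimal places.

2.068

Row totals: 63, 73. Column totals: 58, 46, 32. Grand total N = 136.
Expected counts (row total × column total / N):
  Forest, Species A: 63×58/136 = 26.8676
  Forest, Species B: 63×46/136 = 21.3088
  Forest, Species C: 63×32/136 = 14.8235
  Grassland, Species A: 73×58/136 = 31.1324
  Grassland, Species B: 73×46/136 = 24.6912
  Grassland, Species C: 73×32/136 = 17.1765
Contributions (O − E)²/E:
  (31 − 26.8676)²/26.8676 = 0.6356
  (19 − 21.3088)²/21.3088 = 0.2502
  (13 − 14.8235)²/14.8235 = 0.2243
  (27 − 31.1324)²/31.1324 = 0.5485
  (27 − 24.6912)²/24.6912 = 0.2159
  (19 − 17.1765)²/17.1765 = 0.1936
χ² = 0.6356 + 0.2502 + 0.2243 + 0.5485 + 0.2159 + 0.1936 = 2.068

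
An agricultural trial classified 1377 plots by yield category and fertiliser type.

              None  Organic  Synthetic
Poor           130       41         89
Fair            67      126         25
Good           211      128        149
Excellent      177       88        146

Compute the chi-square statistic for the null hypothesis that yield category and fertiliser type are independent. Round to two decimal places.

132.17

Row totals: 260, 218, 488, 411. Column totals: 585, 383, 409. Grand total N = 1377.
Expected counts (row total × column total / N):
  Poor, None: 260×585/1377 = 110.4575
  Poor, Organic: 260×383/1377 = 72.3166
  Poor, Synthetic: 260×409/1377 = 77.2259
  Fair, None: 218×585/1377 = 92.6144
  Fair, Organic: 218×383/1377 = 60.6347
  Fair, Synthetic: 218×409/1377 = 64.7509
  Good, None: 488×585/1377 = 207.3203
  Good, Organic: 488×383/1377 = 135.7328
  Good, Synthetic: 488×409/1377 = 144.9470
  Excellent, None: 411×585/1377 = 174.6078
  Excellent, Organic: 411×383/1377 = 114.3159
  Excellent, Synthetic: 411×409/1377 = 122.0763
Contributions (O − E)²/E:
  (130 − 110.4575)²/110.4575 = 3.4575
  (41 − 72.3166)²/72.3166 = 13.5616
  (89 − 77.2259)²/77.2259 = 1.7951
  (67 − 92.6144)²/92.6144 = 7.0842
  (126 − 60.6347)²/60.6347 = 70.4650
  (25 − 64.7509)²/64.7509 = 24.4033
  (211 − 207.3203)²/207.3203 = 0.0653
  (128 − 135.7328)²/135.7328 = 0.4405
  (149 − 144.9470)²/144.9470 = 0.1133
  (177 − 174.6078)²/174.6078 = 0.0328
  (88 − 114.3159)²/114.3159 = 6.0580
  (146 − 122.0763)²/122.0763 = 4.6884
χ² = 3.4575 + 13.5616 + 1.7951 + 7.0842 + 70.4650 + 24.4033 + 0.0653 + 0.4405 + 0.1133 + 0.0328 + 6.0580 + 4.6884 = 132.17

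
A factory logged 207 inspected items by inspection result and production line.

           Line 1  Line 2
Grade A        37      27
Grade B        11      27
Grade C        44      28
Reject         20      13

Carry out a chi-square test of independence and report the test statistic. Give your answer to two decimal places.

Row totals: 64, 38, 72, 33. Column totals: 112, 95. Grand total N = 207.
Expected counts (row total × column total / N):
  Grade A, Line 1: 64×112/207 = 34.628
  Grade A, Line 2: 64×95/207 = 29.372
  Grade B, Line 1: 38×112/207 = 20.560
  Grade B, Line 2: 38×95/207 = 17.440
  Grade C, Line 1: 72×112/207 = 38.957
  Grade C, Line 2: 72×95/207 = 33.043
  Reject, Line 1: 33×112/207 = 17.855
  Reject, Line 2: 33×95/207 = 15.145
Contributions (O − E)²/E:
  (37 − 34.628)²/34.628 = 0.1625
  (27 − 29.372)²/29.372 = 0.1916
  (11 − 20.560)²/20.560 = 4.4452
  (27 − 17.440)²/17.440 = 5.2405
  (44 − 38.957)²/38.957 = 0.6528
  (28 − 33.043)²/33.043 = 0.7697
  (20 − 17.855)²/17.855 = 0.2577
  (13 − 15.145)²/15.145 = 0.3038
χ² = 0.1625 + 0.1916 + 4.4452 + 5.2405 + 0.6528 + 0.7697 + 0.2577 + 0.3038 = 12.02

12.02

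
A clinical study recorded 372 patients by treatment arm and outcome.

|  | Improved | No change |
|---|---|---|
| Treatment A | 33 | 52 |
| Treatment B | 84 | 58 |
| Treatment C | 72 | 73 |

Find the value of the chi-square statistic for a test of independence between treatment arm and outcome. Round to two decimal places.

8.92

Row totals: 85, 142, 145. Column totals: 189, 183. Grand total N = 372.
Expected counts (row total × column total / N):
  Treatment A, Improved: 85×189/372 = 43.185
  Treatment A, No change: 85×183/372 = 41.815
  Treatment B, Improved: 142×189/372 = 72.145
  Treatment B, No change: 142×183/372 = 69.855
  Treatment C, Improved: 145×189/372 = 73.669
  Treatment C, No change: 145×183/372 = 71.331
Contributions (O − E)²/E:
  (33 − 43.185)²/43.185 = 2.4021
  (52 − 41.815)²/41.815 = 2.4808
  (84 − 72.145)²/72.145 = 1.9480
  (58 − 69.855)²/69.855 = 2.0119
  (72 − 73.669)²/73.669 = 0.0378
  (73 − 71.331)²/71.331 = 0.0391
χ² = 2.4021 + 2.4808 + 1.9480 + 2.0119 + 0.0378 + 0.0391 = 8.92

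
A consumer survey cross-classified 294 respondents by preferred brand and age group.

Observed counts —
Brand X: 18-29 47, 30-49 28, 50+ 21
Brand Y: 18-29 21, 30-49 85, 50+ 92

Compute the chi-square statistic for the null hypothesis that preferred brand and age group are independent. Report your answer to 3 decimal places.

54.473

Row totals: 96, 198. Column totals: 68, 113, 113. Grand total N = 294.
Expected counts (row total × column total / N):
  Brand X, 18-29: 96×68/294 = 22.2041
  Brand X, 30-49: 96×113/294 = 36.8980
  Brand X, 50+: 96×113/294 = 36.8980
  Brand Y, 18-29: 198×68/294 = 45.7959
  Brand Y, 30-49: 198×113/294 = 76.1020
  Brand Y, 50+: 198×113/294 = 76.1020
Contributions (O − E)²/E:
  (47 − 22.2041)²/22.2041 = 27.6902
  (28 − 36.8980)²/36.8980 = 2.1458
  (21 − 36.8980)²/36.8980 = 6.8499
  (21 − 45.7959)²/45.7959 = 13.4256
  (85 − 76.1020)²/76.1020 = 1.0404
  (92 − 76.1020)²/76.1020 = 3.3212
χ² = 27.6902 + 2.1458 + 6.8499 + 13.4256 + 1.0404 + 3.3212 = 54.473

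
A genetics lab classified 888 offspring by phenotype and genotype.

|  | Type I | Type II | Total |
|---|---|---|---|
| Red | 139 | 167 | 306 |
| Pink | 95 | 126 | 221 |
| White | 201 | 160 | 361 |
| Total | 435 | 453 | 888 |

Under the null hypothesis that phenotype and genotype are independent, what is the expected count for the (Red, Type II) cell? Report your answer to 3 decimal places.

156.101

Row total (Red) = 306; column total (Type II) = 453; grand total N = 888.
Expected count = (row total × column total) / N = 306 × 453 / 888 = 156.101.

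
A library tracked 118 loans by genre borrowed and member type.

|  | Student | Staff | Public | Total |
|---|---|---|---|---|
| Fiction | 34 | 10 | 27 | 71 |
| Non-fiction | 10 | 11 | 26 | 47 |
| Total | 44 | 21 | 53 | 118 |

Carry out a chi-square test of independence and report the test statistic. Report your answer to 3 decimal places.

Grand total N = 118.
Expected counts (row total × column total / N):
  Fiction, Student: 71×44/118 = 26.4746
  Fiction, Staff: 71×21/118 = 12.6356
  Fiction, Public: 71×53/118 = 31.8898
  Non-fiction, Student: 47×44/118 = 17.5254
  Non-fiction, Staff: 47×21/118 = 8.3644
  Non-fiction, Public: 47×53/118 = 21.1102
Contributions (O − E)²/E:
  (34 − 26.4746)²/26.4746 = 2.1391
  (10 − 12.6356)²/12.6356 = 0.5497
  (27 − 31.8898)²/31.8898 = 0.7498
  (10 − 17.5254)²/17.5254 = 3.2314
  (11 − 8.3644)²/8.3644 = 0.8305
  (26 − 21.1102)²/21.1102 = 1.1326
χ² = 2.1391 + 0.5497 + 0.7498 + 3.2314 + 0.8305 + 1.1326 = 8.633

8.633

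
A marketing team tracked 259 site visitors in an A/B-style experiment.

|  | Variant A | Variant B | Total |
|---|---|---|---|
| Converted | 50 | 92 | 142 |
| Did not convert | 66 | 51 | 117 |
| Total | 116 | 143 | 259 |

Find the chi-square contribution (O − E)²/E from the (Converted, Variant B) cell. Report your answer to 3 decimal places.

2.359

Row total (Converted) = 142; column total (Variant B) = 143; N = 259.
Expected count E = 142 × 143 / 259 = 78.4015.
Contribution = (O − E)²/E = (92 − 78.4015)² / 78.4015 = 2.359.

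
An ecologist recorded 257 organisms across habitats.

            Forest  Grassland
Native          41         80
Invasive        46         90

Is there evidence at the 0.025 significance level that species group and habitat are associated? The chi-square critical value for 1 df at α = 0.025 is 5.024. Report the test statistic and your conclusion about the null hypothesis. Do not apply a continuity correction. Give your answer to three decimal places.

Row totals: 121, 136. Column totals: 87, 170. Grand total N = 257.
Expected counts (row total × column total / N):
  Native, Forest: 121×87/257 = 40.9611
  Native, Grassland: 121×170/257 = 80.0389
  Invasive, Forest: 136×87/257 = 46.0389
  Invasive, Grassland: 136×170/257 = 89.9611
Contributions (O − E)²/E:
  (41 − 40.9611)²/40.9611 = 0.0000
  (80 − 80.0389)²/80.0389 = 0.0000
  (46 − 46.0389)²/46.0389 = 0.0000
  (90 − 89.9611)²/89.9611 = 0.0000
χ² = 0.0000 + 0.0000 + 0.0000 + 0.0000 = 0.000
df = (2−1)(2−1) = 1. Since 0.000 < 5.024, fail to reject the null hypothesis of independence at α = 0.025.

0.000; fail to reject H₀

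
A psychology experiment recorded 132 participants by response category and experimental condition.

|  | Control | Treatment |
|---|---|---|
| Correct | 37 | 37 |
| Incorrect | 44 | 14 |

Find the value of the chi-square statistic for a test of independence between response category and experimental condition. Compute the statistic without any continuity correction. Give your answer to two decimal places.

Row totals: 74, 58. Column totals: 81, 51. Grand total N = 132.
Expected counts (row total × column total / N):
  Correct, Control: 74×81/132 = 45.409
  Correct, Treatment: 74×51/132 = 28.591
  Incorrect, Control: 58×81/132 = 35.591
  Incorrect, Treatment: 58×51/132 = 22.409
Contributions (O − E)²/E:
  (37 − 45.409)²/45.409 = 1.5572
  (37 − 28.591)²/28.591 = 2.4732
  (44 − 35.591)²/35.591 = 1.9868
  (14 − 22.409)²/22.409 = 3.1555
χ² = 1.5572 + 2.4732 + 1.9868 + 3.1555 = 9.17

9.17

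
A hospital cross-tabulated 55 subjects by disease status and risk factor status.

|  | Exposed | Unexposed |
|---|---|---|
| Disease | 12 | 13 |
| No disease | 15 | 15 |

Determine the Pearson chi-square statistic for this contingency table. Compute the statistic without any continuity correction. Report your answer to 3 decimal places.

0.022

Row totals: 25, 30. Column totals: 27, 28. Grand total N = 55.
Expected counts (row total × column total / N):
  Disease, Exposed: 25×27/55 = 12.2727
  Disease, Unexposed: 25×28/55 = 12.7273
  No disease, Exposed: 30×27/55 = 14.7273
  No disease, Unexposed: 30×28/55 = 15.2727
Contributions (O − E)²/E:
  (12 − 12.2727)²/12.2727 = 0.0061
  (13 − 12.7273)²/12.7273 = 0.0058
  (15 − 14.7273)²/14.7273 = 0.0050
  (15 − 15.2727)²/15.2727 = 0.0049
χ² = 0.0061 + 0.0058 + 0.0050 + 0.0049 = 0.022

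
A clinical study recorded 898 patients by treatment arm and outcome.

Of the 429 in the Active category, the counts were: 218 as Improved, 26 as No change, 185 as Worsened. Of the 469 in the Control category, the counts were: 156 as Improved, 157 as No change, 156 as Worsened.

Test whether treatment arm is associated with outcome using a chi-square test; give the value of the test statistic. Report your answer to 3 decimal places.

104.947

Row totals: 429, 469. Column totals: 374, 183, 341. Grand total N = 898.
Expected counts (row total × column total / N):
  Active, Improved: 429×374/898 = 178.6704
  Active, No change: 429×183/898 = 87.4243
  Active, Worsened: 429×341/898 = 162.9053
  Control, Improved: 469×374/898 = 195.3296
  Control, No change: 469×183/898 = 95.5757
  Control, Worsened: 469×341/898 = 178.0947
Contributions (O − E)²/E:
  (218 − 178.6704)²/178.6704 = 8.6574
  (26 − 87.4243)²/87.4243 = 43.1567
  (185 − 162.9053)²/162.9053 = 2.9967
  (156 − 195.3296)²/195.3296 = 7.9190
  (157 − 95.5757)²/95.5757 = 39.4760
  (156 − 178.0947)²/178.0947 = 2.7411
χ² = 8.6574 + 43.1567 + 2.9967 + 7.9190 + 39.4760 + 2.7411 = 104.947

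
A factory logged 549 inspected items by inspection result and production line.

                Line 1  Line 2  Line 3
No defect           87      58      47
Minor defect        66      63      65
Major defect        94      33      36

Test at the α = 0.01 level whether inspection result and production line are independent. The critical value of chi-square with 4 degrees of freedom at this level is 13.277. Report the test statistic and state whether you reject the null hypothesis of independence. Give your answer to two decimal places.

Row totals: 192, 194, 163. Column totals: 247, 154, 148. Grand total N = 549.
Expected counts (row total × column total / N):
  No defect, Line 1: 192×247/549 = 86.383
  No defect, Line 2: 192×154/549 = 53.858
  No defect, Line 3: 192×148/549 = 51.760
  Minor defect, Line 1: 194×247/549 = 87.282
  Minor defect, Line 2: 194×154/549 = 54.419
  Minor defect, Line 3: 194×148/549 = 52.299
  Major defect, Line 1: 163×247/549 = 73.335
  Major defect, Line 2: 163×154/549 = 45.723
  Major defect, Line 3: 163×148/549 = 43.942
Contributions (O − E)²/E:
  (87 − 86.383)²/86.383 = 0.0044
  (58 − 53.858)²/53.858 = 0.3185
  (47 − 51.760)²/51.760 = 0.4377
  (66 − 87.282)²/87.282 = 5.1892
  (63 − 54.419)²/54.419 = 1.3531
  (65 − 52.299)²/52.299 = 3.0845
  (94 − 73.335)²/73.335 = 5.8232
  (33 − 45.723)²/45.723 = 3.5403
  (36 − 43.942)²/43.942 = 1.4354
χ² = 0.0044 + 0.3185 + 0.4377 + 5.1892 + 1.3531 + 3.0845 + 5.8232 + 3.5403 + 1.4354 = 21.19
df = (3−1)(3−1) = 4. Since 21.19 > 13.277, reject the null hypothesis of independence at α = 0.01.

21.19; reject H₀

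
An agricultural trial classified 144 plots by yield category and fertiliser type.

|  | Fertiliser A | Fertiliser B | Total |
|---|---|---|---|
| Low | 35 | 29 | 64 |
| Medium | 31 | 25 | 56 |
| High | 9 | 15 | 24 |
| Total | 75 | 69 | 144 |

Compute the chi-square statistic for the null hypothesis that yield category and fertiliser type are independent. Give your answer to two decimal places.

Grand total N = 144.
Expected counts (row total × column total / N):
  Low, Fertiliser A: 64×75/144 = 33.333
  Low, Fertiliser B: 64×69/144 = 30.667
  Medium, Fertiliser A: 56×75/144 = 29.167
  Medium, Fertiliser B: 56×69/144 = 26.833
  High, Fertiliser A: 24×75/144 = 12.500
  High, Fertiliser B: 24×69/144 = 11.500
Contributions (O − E)²/E:
  (35 − 33.333)²/33.333 = 0.0834
  (29 − 30.667)²/30.667 = 0.0906
  (31 − 29.167)²/29.167 = 0.1152
  (25 − 26.833)²/26.833 = 0.1252
  (9 − 12.500)²/12.500 = 0.9800
  (15 − 11.500)²/11.500 = 1.0652
χ² = 0.0834 + 0.0906 + 0.1152 + 0.1252 + 0.9800 + 1.0652 = 2.46

2.46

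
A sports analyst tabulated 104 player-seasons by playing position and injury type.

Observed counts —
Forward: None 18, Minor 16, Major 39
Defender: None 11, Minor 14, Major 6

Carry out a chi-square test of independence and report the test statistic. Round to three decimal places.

Row totals: 73, 31. Column totals: 29, 30, 45. Grand total N = 104.
Expected counts (row total × column total / N):
  Forward, None: 73×29/104 = 20.3558
  Forward, Minor: 73×30/104 = 21.0577
  Forward, Major: 73×45/104 = 31.5865
  Defender, None: 31×29/104 = 8.6442
  Defender, Minor: 31×30/104 = 8.9423
  Defender, Major: 31×45/104 = 13.4135
Contributions (O − E)²/E:
  (18 − 20.3558)²/20.3558 = 0.2726
  (16 − 21.0577)²/21.0577 = 1.2148
  (39 − 31.5865)²/31.5865 = 1.7400
  (11 − 8.6442)²/8.6442 = 0.6420
  (14 − 8.9423)²/8.9423 = 2.8606
  (6 − 13.4135)²/13.4135 = 4.0974
χ² = 0.2726 + 1.2148 + 1.7400 + 0.6420 + 2.8606 + 4.0974 = 10.827

10.827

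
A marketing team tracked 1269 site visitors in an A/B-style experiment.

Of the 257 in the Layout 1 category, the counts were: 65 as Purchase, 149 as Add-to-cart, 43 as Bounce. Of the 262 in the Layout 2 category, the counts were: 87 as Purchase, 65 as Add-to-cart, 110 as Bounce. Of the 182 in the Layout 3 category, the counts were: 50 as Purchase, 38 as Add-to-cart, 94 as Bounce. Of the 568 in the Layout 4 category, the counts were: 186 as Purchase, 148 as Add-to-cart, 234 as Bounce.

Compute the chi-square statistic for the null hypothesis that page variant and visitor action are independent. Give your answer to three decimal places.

119.359

Row totals: 257, 262, 182, 568. Column totals: 388, 400, 481. Grand total N = 1269.
Expected counts (row total × column total / N):
  Layout 1, Purchase: 257×388/1269 = 78.5784
  Layout 1, Add-to-cart: 257×400/1269 = 81.0087
  Layout 1, Bounce: 257×481/1269 = 97.4129
  Layout 2, Purchase: 262×388/1269 = 80.1072
  Layout 2, Add-to-cart: 262×400/1269 = 82.5847
  Layout 2, Bounce: 262×481/1269 = 99.3081
  Layout 3, Purchase: 182×388/1269 = 55.6470
  Layout 3, Add-to-cart: 182×400/1269 = 57.3680
  Layout 3, Bounce: 182×481/1269 = 68.9850
  Layout 4, Purchase: 568×388/1269 = 173.6675
  Layout 4, Add-to-cart: 568×400/1269 = 179.0386
  Layout 4, Bounce: 568×481/1269 = 215.2939
Contributions (O − E)²/E:
  (65 − 78.5784)²/78.5784 = 2.3464
  (149 − 81.0087)²/81.0087 = 57.0657
  (43 − 97.4129)²/97.4129 = 30.3940
  (87 − 80.1072)²/80.1072 = 0.5931
  (65 − 82.5847)²/82.5847 = 3.7443
  (110 − 99.3081)²/99.3081 = 1.1511
  (50 − 55.6470)²/55.6470 = 0.5731
  (38 − 57.3680)²/57.3680 = 6.5388
  (94 − 68.9850)²/68.9850 = 9.0708
  (186 − 173.6675)²/173.6675 = 0.8758
  (148 − 179.0386)²/179.0386 = 5.3809
  (234 − 215.2939)²/215.2939 = 1.6253
χ² = 2.3464 + 57.0657 + 30.3940 + 0.5931 + 3.7443 + 1.1511 + 0.5731 + 6.5388 + 9.0708 + 0.8758 + 5.3809 + 1.6253 = 119.359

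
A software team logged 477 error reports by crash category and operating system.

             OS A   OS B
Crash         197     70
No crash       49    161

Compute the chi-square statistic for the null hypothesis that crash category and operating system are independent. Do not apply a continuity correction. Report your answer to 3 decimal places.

Row totals: 267, 210. Column totals: 246, 231. Grand total N = 477.
Expected counts (row total × column total / N):
  Crash, OS A: 267×246/477 = 137.6981
  Crash, OS B: 267×231/477 = 129.3019
  No crash, OS A: 210×246/477 = 108.3019
  No crash, OS B: 210×231/477 = 101.6981
Contributions (O − E)²/E:
  (197 − 137.6981)²/137.6981 = 25.5393
  (70 − 129.3019)²/129.3019 = 27.1977
  (49 − 108.3019)²/108.3019 = 32.4714
  (161 − 101.6981)²/101.6981 = 34.5800
χ² = 25.5393 + 27.1977 + 32.4714 + 34.5800 = 119.788

119.788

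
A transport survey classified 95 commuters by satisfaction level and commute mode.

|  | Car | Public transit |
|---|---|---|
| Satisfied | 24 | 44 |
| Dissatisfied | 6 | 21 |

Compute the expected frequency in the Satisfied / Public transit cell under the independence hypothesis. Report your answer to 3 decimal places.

Row total (Satisfied) = 68; column total (Public transit) = 65; grand total N = 95.
Expected count = (row total × column total) / N = 68 × 65 / 95 = 46.526.

46.526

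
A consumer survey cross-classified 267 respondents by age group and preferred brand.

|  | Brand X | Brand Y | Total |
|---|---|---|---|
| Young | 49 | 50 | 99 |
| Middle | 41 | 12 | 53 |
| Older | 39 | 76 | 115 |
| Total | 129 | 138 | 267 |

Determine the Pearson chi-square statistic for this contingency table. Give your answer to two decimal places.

Grand total N = 267.
Expected counts (row total × column total / N):
  Young, Brand X: 99×129/267 = 47.831
  Young, Brand Y: 99×138/267 = 51.169
  Middle, Brand X: 53×129/267 = 25.607
  Middle, Brand Y: 53×138/267 = 27.393
  Older, Brand X: 115×129/267 = 55.562
  Older, Brand Y: 115×138/267 = 59.438
Contributions (O − E)²/E:
  (49 − 47.831)²/47.831 = 0.0286
  (50 − 51.169)²/51.169 = 0.0267
  (41 − 25.607)²/25.607 = 9.2531
  (12 − 27.393)²/27.393 = 8.6498
  (39 − 55.562)²/55.562 = 4.9368
  (76 − 59.438)²/59.438 = 4.6149
χ² = 0.0286 + 0.0267 + 9.2531 + 8.6498 + 4.9368 + 4.6149 = 27.51

27.51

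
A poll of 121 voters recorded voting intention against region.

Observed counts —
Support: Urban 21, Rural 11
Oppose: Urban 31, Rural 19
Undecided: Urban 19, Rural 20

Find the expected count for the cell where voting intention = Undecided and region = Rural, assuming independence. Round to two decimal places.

16.12

Row total (Undecided) = 39; column total (Rural) = 50; grand total N = 121.
Expected count = (row total × column total) / N = 39 × 50 / 121 = 16.12.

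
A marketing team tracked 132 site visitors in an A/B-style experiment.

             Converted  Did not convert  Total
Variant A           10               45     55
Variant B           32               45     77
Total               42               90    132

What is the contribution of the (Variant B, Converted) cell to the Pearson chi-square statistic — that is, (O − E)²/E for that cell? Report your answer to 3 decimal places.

2.296

Row total (Variant B) = 77; column total (Converted) = 42; N = 132.
Expected count E = 77 × 42 / 132 = 24.5000.
Contribution = (O − E)²/E = (32 − 24.5000)² / 24.5000 = 2.296.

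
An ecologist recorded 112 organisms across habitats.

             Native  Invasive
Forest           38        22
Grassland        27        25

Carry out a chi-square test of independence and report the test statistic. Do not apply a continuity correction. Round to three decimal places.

Row totals: 60, 52. Column totals: 65, 47. Grand total N = 112.
Expected counts (row total × column total / N):
  Forest, Native: 60×65/112 = 34.8214
  Forest, Invasive: 60×47/112 = 25.1786
  Grassland, Native: 52×65/112 = 30.1786
  Grassland, Invasive: 52×47/112 = 21.8214
Contributions (O − E)²/E:
  (38 − 34.8214)²/34.8214 = 0.2902
  (22 − 25.1786)²/25.1786 = 0.4013
  (27 − 30.1786)²/30.1786 = 0.3348
  (25 − 21.8214)²/21.8214 = 0.4630
χ² = 0.2902 + 0.4013 + 0.3348 + 0.4630 = 1.489

1.489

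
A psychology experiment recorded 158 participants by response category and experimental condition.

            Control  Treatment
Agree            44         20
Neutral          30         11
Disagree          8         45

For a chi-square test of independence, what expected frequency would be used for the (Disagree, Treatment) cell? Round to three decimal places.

Row total (Disagree) = 53; column total (Treatment) = 76; grand total N = 158.
Expected count = (row total × column total) / N = 53 × 76 / 158 = 25.494.

25.494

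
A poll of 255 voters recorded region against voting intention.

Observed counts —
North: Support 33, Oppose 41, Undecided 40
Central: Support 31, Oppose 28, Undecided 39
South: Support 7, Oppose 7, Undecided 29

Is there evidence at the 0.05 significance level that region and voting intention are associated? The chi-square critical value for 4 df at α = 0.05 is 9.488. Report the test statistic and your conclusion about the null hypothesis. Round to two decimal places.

14.72; reject H₀

Row totals: 114, 98, 43. Column totals: 71, 76, 108. Grand total N = 255.
Expected counts (row total × column total / N):
  North, Support: 114×71/255 = 31.741
  North, Oppose: 114×76/255 = 33.976
  North, Undecided: 114×108/255 = 48.282
  Central, Support: 98×71/255 = 27.286
  Central, Oppose: 98×76/255 = 29.208
  Central, Undecided: 98×108/255 = 41.506
  South, Support: 43×71/255 = 11.973
  South, Oppose: 43×76/255 = 12.816
  South, Undecided: 43×108/255 = 18.212
Contributions (O − E)²/E:
  (33 − 31.741)²/31.741 = 0.0499
  (41 − 33.976)²/33.976 = 1.4521
  (40 − 48.282)²/48.282 = 1.4206
  (31 − 27.286)²/27.286 = 0.5055
  (28 − 29.208)²/29.208 = 0.0500
  (39 − 41.506)²/41.506 = 0.1513
  (7 − 11.973)²/11.973 = 2.0655
  (7 − 12.816)²/12.816 = 2.6393
  (29 − 18.212)²/18.212 = 6.3903
χ² = 0.0499 + 1.4521 + 1.4206 + 0.5055 + 0.0500 + 0.1513 + 2.0655 + 2.6393 + 6.3903 = 14.72
df = (3−1)(3−1) = 4. Since 14.72 > 9.488, reject the null hypothesis of independence at α = 0.05.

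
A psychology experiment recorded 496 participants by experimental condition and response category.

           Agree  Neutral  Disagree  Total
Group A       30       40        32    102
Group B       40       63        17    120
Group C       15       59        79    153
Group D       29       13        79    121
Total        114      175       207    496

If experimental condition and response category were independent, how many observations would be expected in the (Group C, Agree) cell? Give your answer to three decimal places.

Row total (Group C) = 153; column total (Agree) = 114; grand total N = 496.
Expected count = (row total × column total) / N = 153 × 114 / 496 = 35.165.

35.165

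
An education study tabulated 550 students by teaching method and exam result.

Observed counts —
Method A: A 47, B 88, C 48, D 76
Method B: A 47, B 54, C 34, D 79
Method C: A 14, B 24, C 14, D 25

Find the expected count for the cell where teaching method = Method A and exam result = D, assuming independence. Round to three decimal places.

Row total (Method A) = 259; column total (D) = 180; grand total N = 550.
Expected count = (row total × column total) / N = 259 × 180 / 550 = 84.764.

84.764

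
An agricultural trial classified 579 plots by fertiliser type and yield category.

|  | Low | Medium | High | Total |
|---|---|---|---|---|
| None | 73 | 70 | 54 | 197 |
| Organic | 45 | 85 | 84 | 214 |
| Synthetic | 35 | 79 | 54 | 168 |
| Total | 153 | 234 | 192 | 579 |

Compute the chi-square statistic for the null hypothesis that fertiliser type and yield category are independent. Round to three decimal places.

Grand total N = 579.
Expected counts (row total × column total / N):
  None, Low: 197×153/579 = 52.0570
  None, Medium: 197×234/579 = 79.6166
  None, High: 197×192/579 = 65.3264
  Organic, Low: 214×153/579 = 56.5492
  Organic, Medium: 214×234/579 = 86.4870
  Organic, High: 214×192/579 = 70.9637
  Synthetic, Low: 168×153/579 = 44.3938
  Synthetic, Medium: 168×234/579 = 67.8964
  Synthetic, High: 168×192/579 = 55.7098
Contributions (O − E)²/E:
  (73 − 52.0570)²/52.0570 = 8.4256
  (70 − 79.6166)²/79.6166 = 1.1616
  (54 − 65.3264)²/65.3264 = 1.9638
  (45 − 56.5492)²/56.5492 = 2.3587
  (85 − 86.4870)²/86.4870 = 0.0256
  (84 − 70.9637)²/70.9637 = 2.3948
  (35 − 44.3938)²/44.3938 = 1.9877
  (79 − 67.8964)²/67.8964 = 1.8159
  (54 − 55.7098)²/55.7098 = 0.0525
χ² = 8.4256 + 1.1616 + 1.9638 + 2.3587 + 0.0256 + 2.3948 + 1.9877 + 1.8159 + 0.0525 = 20.186

20.186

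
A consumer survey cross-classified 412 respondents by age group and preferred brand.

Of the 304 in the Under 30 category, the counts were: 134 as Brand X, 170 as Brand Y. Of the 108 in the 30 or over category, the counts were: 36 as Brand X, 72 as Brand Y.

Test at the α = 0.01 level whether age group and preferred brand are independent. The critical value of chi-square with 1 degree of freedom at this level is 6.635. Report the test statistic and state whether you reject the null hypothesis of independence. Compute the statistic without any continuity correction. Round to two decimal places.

Row totals: 304, 108. Column totals: 170, 242. Grand total N = 412.
Expected counts (row total × column total / N):
  Under 30, Brand X: 304×170/412 = 125.437
  Under 30, Brand Y: 304×242/412 = 178.563
  30 or over, Brand X: 108×170/412 = 44.563
  30 or over, Brand Y: 108×242/412 = 63.437
Contributions (O − E)²/E:
  (134 − 125.437)²/125.437 = 0.5846
  (170 − 178.563)²/178.563 = 0.4106
  (36 − 44.563)²/44.563 = 1.6454
  (72 − 63.437)²/63.437 = 1.1559
χ² = 0.5846 + 0.4106 + 1.6454 + 1.1559 = 3.80
df = (2−1)(2−1) = 1. Since 3.80 < 6.635, fail to reject the null hypothesis of independence at α = 0.01.

3.80; fail to reject H₀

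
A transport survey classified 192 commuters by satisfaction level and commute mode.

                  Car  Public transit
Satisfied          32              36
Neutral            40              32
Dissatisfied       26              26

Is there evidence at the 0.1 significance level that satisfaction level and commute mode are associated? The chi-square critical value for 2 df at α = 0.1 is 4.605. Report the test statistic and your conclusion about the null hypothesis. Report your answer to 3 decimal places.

Row totals: 68, 72, 52. Column totals: 98, 94. Grand total N = 192.
Expected counts (row total × column total / N):
  Satisfied, Car: 68×98/192 = 34.7083
  Satisfied, Public transit: 68×94/192 = 33.2917
  Neutral, Car: 72×98/192 = 36.7500
  Neutral, Public transit: 72×94/192 = 35.2500
  Dissatisfied, Car: 52×98/192 = 26.5417
  Dissatisfied, Public transit: 52×94/192 = 25.4583
Contributions (O − E)²/E:
  (32 − 34.7083)²/34.7083 = 0.2113
  (36 − 33.2917)²/33.2917 = 0.2203
  (40 − 36.7500)²/36.7500 = 0.2874
  (32 − 35.2500)²/35.2500 = 0.2996
  (26 − 26.5417)²/26.5417 = 0.0111
  (26 − 25.4583)²/25.4583 = 0.0115
χ² = 0.2113 + 0.2203 + 0.2874 + 0.2996 + 0.0111 + 0.0115 = 1.041
df = (3−1)(2−1) = 2. Since 1.041 < 4.605, fail to reject the null hypothesis of independence at α = 0.1.

1.041; fail to reject H₀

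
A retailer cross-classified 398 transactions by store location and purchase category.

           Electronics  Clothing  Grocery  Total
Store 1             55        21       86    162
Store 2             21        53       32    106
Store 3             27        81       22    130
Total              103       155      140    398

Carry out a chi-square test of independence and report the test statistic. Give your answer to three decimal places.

84.361

Grand total N = 398.
Expected counts (row total × column total / N):
  Store 1, Electronics: 162×103/398 = 41.92462
  Store 1, Clothing: 162×155/398 = 63.09045
  Store 1, Grocery: 162×140/398 = 56.98492
  Store 2, Electronics: 106×103/398 = 27.43216
  Store 2, Clothing: 106×155/398 = 41.28141
  Store 2, Grocery: 106×140/398 = 37.28643
  Store 3, Electronics: 130×103/398 = 33.64322
  Store 3, Clothing: 130×155/398 = 50.62814
  Store 3, Grocery: 130×140/398 = 45.72864
Contributions (O − E)²/E:
  (55 − 41.92462)²/41.92462 = 4.0779
  (21 − 63.09045)²/63.09045 = 28.0804
  (86 − 56.98492)²/56.98492 = 14.7736
  (21 − 27.43216)²/27.43216 = 1.5082
  (53 − 41.28141)²/41.28141 = 3.3266
  (32 − 37.28643)²/37.28643 = 0.7495
  (27 − 33.64322)²/33.64322 = 1.3118
  (81 − 50.62814)²/50.62814 = 18.2201
  (22 − 45.72864)²/45.72864 = 12.3128
χ² = 4.0779 + 28.0804 + 14.7736 + 1.5082 + 3.3266 + 0.7495 + 1.3118 + 18.2201 + 12.3128 = 84.361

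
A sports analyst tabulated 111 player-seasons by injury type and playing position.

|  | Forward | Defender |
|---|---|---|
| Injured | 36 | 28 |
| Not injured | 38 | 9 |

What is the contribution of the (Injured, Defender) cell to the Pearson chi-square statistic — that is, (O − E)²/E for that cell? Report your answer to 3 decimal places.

Row total (Injured) = 64; column total (Defender) = 37; N = 111.
Expected count E = 64 × 37 / 111 = 21.33333.
Contribution = (O − E)²/E = (28 − 21.33333)² / 21.33333 = 2.083.

2.083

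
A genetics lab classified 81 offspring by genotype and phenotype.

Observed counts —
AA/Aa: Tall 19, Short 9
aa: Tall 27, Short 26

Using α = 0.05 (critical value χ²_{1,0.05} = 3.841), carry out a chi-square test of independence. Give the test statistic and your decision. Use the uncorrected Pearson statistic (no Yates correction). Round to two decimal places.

2.14; fail to reject H₀

Row totals: 28, 53. Column totals: 46, 35. Grand total N = 81.
Expected counts (row total × column total / N):
  AA/Aa, Tall: 28×46/81 = 15.901
  AA/Aa, Short: 28×35/81 = 12.099
  aa, Tall: 53×46/81 = 30.099
  aa, Short: 53×35/81 = 22.901
Contributions (O − E)²/E:
  (19 − 15.901)²/15.901 = 0.6040
  (9 − 12.099)²/12.099 = 0.7938
  (27 − 30.099)²/30.099 = 0.3191
  (26 − 22.901)²/22.901 = 0.4194
χ² = 0.6040 + 0.7938 + 0.3191 + 0.4194 = 2.14
df = (2−1)(2−1) = 1. Since 2.14 < 3.841, fail to reject the null hypothesis of independence at α = 0.05.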